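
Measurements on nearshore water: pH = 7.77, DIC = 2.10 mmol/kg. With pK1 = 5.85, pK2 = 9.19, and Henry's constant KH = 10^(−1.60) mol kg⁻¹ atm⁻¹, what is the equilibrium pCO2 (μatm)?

α₀ = 1 / (1 + K1/[H⁺] + K1K2/[H⁺]²) = 1 / (1 + 10^+1.92 + 10^+0.50)
   = 1 / (1 + 83.176 + 3.1623) = 1/87.339 = 0.01145
[CO2*] = α₀ × DIC = 0.01145 × 2.10 = 0.02404 mmol/kg
pCO2 = [CO2*]/KH = 2.404×10^-5 / 2.512×10^-2 = 957 μatm

pCO2 = 957 μatm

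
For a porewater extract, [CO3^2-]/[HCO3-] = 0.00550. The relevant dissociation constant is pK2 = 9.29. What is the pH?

pH = 7.03

From K2 = [H⁺][CO3^2-]/[HCO3-]:  pH = pK2 + log₁₀([CO3^2-]/[HCO3-])
log₁₀(0.00550) = -2.260
pH = 9.29 + (-2.260) = 7.03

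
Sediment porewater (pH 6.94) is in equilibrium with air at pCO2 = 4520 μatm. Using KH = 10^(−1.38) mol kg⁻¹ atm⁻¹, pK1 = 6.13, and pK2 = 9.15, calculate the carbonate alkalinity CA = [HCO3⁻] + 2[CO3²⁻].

[CO2*] = KH · pCO2 = 10^(−1.38) × 4520×10^-6 = 1.884×10^-4 mol/kg
α₀ = 1/(1 + K1/[H⁺] + K1K2/[H⁺]²) = 1/(1 + 10^+0.81 + 10^-1.40) = 0.1334
DIC = [CO2*]/α₀ = 1.884×10^-4 / 0.1334 = 1.413 mmol/kg
CA = (α₁ + 2α₂)·DIC = (0.8613 + 2×0.005311) × 1.413 = 1.23 mmol/kg

CA = 1.23 mmol/kg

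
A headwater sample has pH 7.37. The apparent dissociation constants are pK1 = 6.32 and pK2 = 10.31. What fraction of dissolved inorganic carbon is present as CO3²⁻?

α₂ = 1 / (1 + [H⁺]/K2 + [H⁺]²/(K1K2)) = 1 / (1 + 10^+2.94 + 10^+1.89)
   = 1 / (1 + 870.96 + 77.625) = 1/949.59 = 0.001053

α₂ = 0.00105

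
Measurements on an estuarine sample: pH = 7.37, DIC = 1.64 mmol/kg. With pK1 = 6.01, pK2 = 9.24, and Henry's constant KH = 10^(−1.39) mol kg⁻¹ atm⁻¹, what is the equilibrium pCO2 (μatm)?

α₀ = 1 / (1 + K1/[H⁺] + K1K2/[H⁺]²) = 1 / (1 + 10^+1.36 + 10^-0.51)
   = 1 / (1 + 22.909 + 0.30903) = 1/24.218 = 0.04129
[CO2*] = α₀ × DIC = 0.04129 × 1.64 = 0.06772 mmol/kg
pCO2 = [CO2*]/KH = 6.772×10^-5 / 4.074×10^-2 = 1660 μatm

pCO2 = 1660 μatm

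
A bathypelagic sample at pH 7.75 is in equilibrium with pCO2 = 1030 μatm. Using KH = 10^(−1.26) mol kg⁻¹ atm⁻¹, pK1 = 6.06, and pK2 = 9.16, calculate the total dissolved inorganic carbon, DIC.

[CO2*] = KH · pCO2 = 10^(−1.26) × 1030×10^-6 = 5.660×10^-5 mol/kg
α₀ = 1/(1 + K1/[H⁺] + K1K2/[H⁺]²) = 1/(1 + 10^+1.69 + 10^+0.28) = 0.01927
DIC = [CO2*]/α₀ = 5.660×10^-5 / 0.01927 = 2.94 mmol/kg

DIC = 2.94 mmol/kg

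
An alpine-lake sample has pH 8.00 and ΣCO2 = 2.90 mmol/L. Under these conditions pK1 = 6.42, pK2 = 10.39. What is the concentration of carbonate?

[CO3²⁻] = 11.5 μmol/L

α₂ = 1 / (1 + [H⁺]/K2 + [H⁺]²/(K1K2)) = 1 / (1 + 10^+2.39 + 10^+0.81)
   = 1 / (1 + 245.47 + 6.4565) = 1/252.93 = 0.003954
[CO3²⁻] = α₂ × DIC = 0.003954 × 2.90 = 0.0115 mmol/L = 11.5 μmol/L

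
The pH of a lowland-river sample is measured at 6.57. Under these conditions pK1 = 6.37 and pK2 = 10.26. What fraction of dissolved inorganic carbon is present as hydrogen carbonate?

α₁ = 1 / (1 + [H⁺]/K1 + K2/[H⁺]) = 1 / (1 + 10^-0.20 + 10^-3.69)
   = 1 / (1 + 0.63096 + 0.00020417) = 1/1.6312 = 0.6131

α₁ = 0.613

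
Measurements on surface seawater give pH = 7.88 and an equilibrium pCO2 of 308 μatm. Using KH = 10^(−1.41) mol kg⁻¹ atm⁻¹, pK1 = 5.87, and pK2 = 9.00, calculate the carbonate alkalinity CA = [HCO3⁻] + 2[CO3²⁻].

CA = 1.41 mmol/kg

[CO2*] = KH · pCO2 = 10^(−1.41) × 308×10^-6 = 1.198×10^-5 mol/kg
α₀ = 1/(1 + K1/[H⁺] + K1K2/[H⁺]²) = 1/(1 + 10^+2.01 + 10^+0.89) = 0.009002
DIC = [CO2*]/α₀ = 1.198×10^-5 / 0.009002 = 1.331 mmol/kg
CA = (α₁ + 2α₂)·DIC = (0.9211 + 2×0.06987) × 1.331 = 1.41 mmol/kg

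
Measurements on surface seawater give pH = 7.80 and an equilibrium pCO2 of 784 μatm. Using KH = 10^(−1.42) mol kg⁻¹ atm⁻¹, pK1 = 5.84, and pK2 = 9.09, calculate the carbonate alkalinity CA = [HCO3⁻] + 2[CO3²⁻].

[CO2*] = KH · pCO2 = 10^(−1.42) × 784×10^-6 = 2.981×10^-5 mol/kg
α₀ = 1/(1 + K1/[H⁺] + K1K2/[H⁺]²) = 1/(1 + 10^+1.96 + 10^+0.67) = 0.01032
DIC = [CO2*]/α₀ = 2.981×10^-5 / 0.01032 = 2.888 mmol/kg
CA = (α₁ + 2α₂)·DIC = (0.9414 + 2×0.04828) × 2.888 = 3.00 mmol/kg

CA = 3.00 mmol/kg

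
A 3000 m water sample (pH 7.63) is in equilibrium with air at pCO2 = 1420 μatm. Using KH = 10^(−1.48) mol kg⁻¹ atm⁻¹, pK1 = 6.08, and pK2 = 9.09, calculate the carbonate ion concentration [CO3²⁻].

[CO3²⁻] = 0.0578 mmol/kg

[CO2*] = KH · pCO2 = 10^(−1.48) × 1420×10^-6 = 4.702×10^-5 mol/kg
α₀ = 1/(1 + K1/[H⁺] + K1K2/[H⁺]²) = 1/(1 + 10^+1.55 + 10^+0.09) = 0.02652
DIC = [CO2*]/α₀ = 4.702×10^-5 / 0.02652 = 1.773 mmol/kg
[CO3²⁻] = α₂·DIC; α₂ = 0.03262, so [CO3²⁻] = 0.03262 × 1.773 = 0.0578 mmol/kg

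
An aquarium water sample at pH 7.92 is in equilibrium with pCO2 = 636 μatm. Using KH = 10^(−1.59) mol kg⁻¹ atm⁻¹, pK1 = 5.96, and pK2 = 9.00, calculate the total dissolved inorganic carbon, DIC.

DIC = 1.63 mmol/kg

[CO2*] = KH · pCO2 = 10^(−1.59) × 636×10^-6 = 1.635×10^-5 mol/kg
α₀ = 1/(1 + K1/[H⁺] + K1K2/[H⁺]²) = 1/(1 + 10^+1.96 + 10^+0.88) = 0.01002
DIC = [CO2*]/α₀ = 1.635×10^-5 / 0.01002 = 1.63 mmol/kg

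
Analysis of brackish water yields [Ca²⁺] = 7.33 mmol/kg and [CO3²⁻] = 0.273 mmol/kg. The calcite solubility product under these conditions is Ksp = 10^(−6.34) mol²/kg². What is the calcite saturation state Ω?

Ω = 4.38

Ksp = 10^(−6.34) = 4.571×10^-7
Ω = [Ca²⁺][CO3²⁻]/Ksp = (7.33×10^-3)(0.273×10^-3) / 4.571×10^-7 = 4.38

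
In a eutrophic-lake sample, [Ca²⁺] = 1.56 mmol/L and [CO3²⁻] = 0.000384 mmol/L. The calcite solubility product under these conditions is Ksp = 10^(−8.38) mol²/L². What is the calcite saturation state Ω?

Ksp = 10^(−8.38) = 4.169×10^-9
Ω = [Ca²⁺][CO3²⁻]/Ksp = (1.56×10^-3)(0.000384×10^-3) / 4.169×10^-9 = 0.144

Ω = 0.144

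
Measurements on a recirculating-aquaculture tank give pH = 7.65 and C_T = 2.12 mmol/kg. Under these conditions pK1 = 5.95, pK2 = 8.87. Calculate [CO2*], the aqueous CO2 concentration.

[CO2*] = 0.0392 mmol/kg

α₀ = 1 / (1 + K1/[H⁺] + K1K2/[H⁺]²) = 1 / (1 + 10^+1.70 + 10^+0.48)
   = 1 / (1 + 50.119 + 3.0200) = 1/54.139 = 0.01847
[CO2*] = α₀ × DIC = 0.01847 × 2.12 = 0.0392 mmol/kg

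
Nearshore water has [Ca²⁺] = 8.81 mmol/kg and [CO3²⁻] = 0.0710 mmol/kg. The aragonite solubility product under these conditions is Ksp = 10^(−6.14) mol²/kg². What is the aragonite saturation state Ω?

Ksp = 10^(−6.14) = 7.244×10^-7
Ω = [Ca²⁺][CO3²⁻]/Ksp = (8.81×10^-3)(0.0710×10^-3) / 7.244×10^-7 = 0.863

Ω = 0.863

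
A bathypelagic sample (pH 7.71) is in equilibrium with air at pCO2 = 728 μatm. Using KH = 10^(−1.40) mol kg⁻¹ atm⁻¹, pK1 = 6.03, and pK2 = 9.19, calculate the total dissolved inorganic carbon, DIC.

[CO2*] = KH · pCO2 = 10^(−1.40) × 728×10^-6 = 2.898×10^-5 mol/kg
α₀ = 1/(1 + K1/[H⁺] + K1K2/[H⁺]²) = 1/(1 + 10^+1.68 + 10^+0.20) = 0.01982
DIC = [CO2*]/α₀ = 2.898×10^-5 / 0.01982 = 1.46 mmol/kg

DIC = 1.46 mmol/kg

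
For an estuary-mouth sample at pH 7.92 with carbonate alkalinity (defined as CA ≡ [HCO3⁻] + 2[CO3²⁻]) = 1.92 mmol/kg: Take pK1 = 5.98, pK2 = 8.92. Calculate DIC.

CA = [HCO3⁻] + 2[CO3²⁻] = (α₁ + 2α₂)·DIC
At pH 7.92: [H⁺]/K1 = 10^-1.94 = 0.011482, K2/[H⁺] = 10^-1.00 = 0.10000
α₁ = 1/(1 + 0.011482 + 0.10000) = 1/1.1115 = 0.8997; α₂ = α₁·K2/[H⁺] = 0.08997
α₁ + 2α₂ = 1.0796
DIC = CA / (α₁ + 2α₂) = 1.92 / 1.0796 = 1.78 mmol/kg

DIC = 1.78 mmol/kg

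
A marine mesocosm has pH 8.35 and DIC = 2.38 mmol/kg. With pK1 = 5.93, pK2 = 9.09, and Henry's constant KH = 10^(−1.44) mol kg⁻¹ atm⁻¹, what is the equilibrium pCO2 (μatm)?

pCO2 = 210 μatm

α₀ = 1 / (1 + K1/[H⁺] + K1K2/[H⁺]²) = 1 / (1 + 10^+2.42 + 10^+1.68)
   = 1 / (1 + 263.03 + 47.863) = 1/311.89 = 0.003206
[CO2*] = α₀ × DIC = 0.003206 × 2.38 = 0.007631 mmol/kg = 7.631 μmol/kg
pCO2 = [CO2*]/KH = 7.631×10^-6 / 3.631×10^-2 = 210 μatm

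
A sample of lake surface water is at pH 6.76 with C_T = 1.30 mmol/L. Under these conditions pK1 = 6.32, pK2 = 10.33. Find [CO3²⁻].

α₂ = 1 / (1 + [H⁺]/K2 + [H⁺]²/(K1K2)) = 1 / (1 + 10^+3.57 + 10^+3.13)
   = 1 / (1 + 3715.4 + 1349.0) = 1/5065.3 = 0.0001974
[CO3²⁻] = α₂ × DIC = 0.0001974 × 1.30 = 0.000257 mmol/L = 0.257 μmol/L

[CO3²⁻] = 0.257 μmol/L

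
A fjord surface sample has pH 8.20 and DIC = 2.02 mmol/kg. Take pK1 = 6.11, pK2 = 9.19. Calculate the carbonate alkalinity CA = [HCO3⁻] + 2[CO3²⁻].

CA = [HCO3⁻] + 2[CO3²⁻] = (α₁ + 2α₂)·DIC
At pH 8.20: [H⁺]/K1 = 10^-2.09 = 0.0081283, K2/[H⁺] = 10^-0.99 = 0.10233
α₁ = 1/(1 + 0.0081283 + 0.10233) = 1/1.1105 = 0.9005; α₂ = α₁·K2/[H⁺] = 0.09215
α₁ + 2α₂ = 1.0848
CA = 1.0848 × 2.02 = 2.19 mmol/kg

CA = 2.19 mmol/kg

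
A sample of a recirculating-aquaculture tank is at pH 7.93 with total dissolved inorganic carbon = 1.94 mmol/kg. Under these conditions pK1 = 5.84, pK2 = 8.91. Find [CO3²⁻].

α₂ = 1 / (1 + [H⁺]/K2 + [H⁺]²/(K1K2)) = 1 / (1 + 10^+0.98 + 10^-1.11)
   = 1 / (1 + 9.5499 + 0.077625) = 1/10.628 = 0.09410
[CO3²⁻] = α₂ × DIC = 0.09410 × 1.94 = 0.183 mmol/kg

[CO3²⁻] = 0.183 mmol/kg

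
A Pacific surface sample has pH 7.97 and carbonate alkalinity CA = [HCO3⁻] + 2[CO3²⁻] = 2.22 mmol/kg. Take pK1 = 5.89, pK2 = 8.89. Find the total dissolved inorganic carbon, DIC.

CA = [HCO3⁻] + 2[CO3²⁻] = (α₁ + 2α₂)·DIC
At pH 7.97: [H⁺]/K1 = 10^-2.08 = 0.0083176, K2/[H⁺] = 10^-0.92 = 0.12023
α₁ = 1/(1 + 0.0083176 + 0.12023) = 1/1.1285 = 0.8861; α₂ = α₁·K2/[H⁺] = 0.1065
α₁ + 2α₂ = 1.0992
DIC = CA / (α₁ + 2α₂) = 2.22 / 1.0992 = 2.02 mmol/kg

DIC = 2.02 mmol/kg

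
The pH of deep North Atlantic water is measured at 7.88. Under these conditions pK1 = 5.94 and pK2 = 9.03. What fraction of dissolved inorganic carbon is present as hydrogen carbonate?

α₁ = 1 / (1 + [H⁺]/K1 + K2/[H⁺]) = 1 / (1 + 10^-1.94 + 10^-1.15)
   = 1 / (1 + 0.011482 + 0.070795) = 1/1.0823 = 0.9240

α₁ = 0.924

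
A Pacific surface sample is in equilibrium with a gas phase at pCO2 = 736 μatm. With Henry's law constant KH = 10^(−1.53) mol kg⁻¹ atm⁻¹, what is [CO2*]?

KH = 10^(−1.53) = 2.951×10^-2 mol kg⁻¹ atm⁻¹
[CO2*] = KH · pCO2 = 2.951×10^-2 × 736×10^-6 atm = 2.17×10^-5 mol/kg

[CO2*] = 21.7 μmol/kg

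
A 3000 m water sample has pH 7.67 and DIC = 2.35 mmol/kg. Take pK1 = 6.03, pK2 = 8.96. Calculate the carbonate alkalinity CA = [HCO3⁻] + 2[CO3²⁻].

CA = [HCO3⁻] + 2[CO3²⁻] = (α₁ + 2α₂)·DIC
At pH 7.67: [H⁺]/K1 = 10^-1.64 = 0.022909, K2/[H⁺] = 10^-1.29 = 0.051286
α₁ = 1/(1 + 0.022909 + 0.051286) = 1/1.0742 = 0.9309; α₂ = α₁·K2/[H⁺] = 0.04774
α₁ + 2α₂ = 1.0264
CA = 1.0264 × 2.35 = 2.41 mmol/kg

CA = 2.41 mmol/kg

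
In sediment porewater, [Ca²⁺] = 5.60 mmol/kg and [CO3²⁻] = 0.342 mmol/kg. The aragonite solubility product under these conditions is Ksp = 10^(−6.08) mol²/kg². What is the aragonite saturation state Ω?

Ksp = 10^(−6.08) = 8.318×10^-7
Ω = [Ca²⁺][CO3²⁻]/Ksp = (5.60×10^-3)(0.342×10^-3) / 8.318×10^-7 = 2.30

Ω = 2.30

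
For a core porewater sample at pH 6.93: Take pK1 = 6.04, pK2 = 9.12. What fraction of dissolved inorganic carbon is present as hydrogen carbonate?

α₁ = 1 / (1 + [H⁺]/K1 + K2/[H⁺]) = 1 / (1 + 10^-0.89 + 10^-2.19)
   = 1 / (1 + 0.12882 + 0.0064565) = 1/1.1353 = 0.8808

α₁ = 0.881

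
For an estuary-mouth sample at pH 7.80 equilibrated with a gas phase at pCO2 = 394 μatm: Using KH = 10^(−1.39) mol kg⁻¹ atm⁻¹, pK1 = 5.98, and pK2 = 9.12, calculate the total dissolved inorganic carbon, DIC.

DIC = 1.13 mmol/kg

[CO2*] = KH · pCO2 = 10^(−1.39) × 394×10^-6 = 1.605×10^-5 mol/kg
α₀ = 1/(1 + K1/[H⁺] + K1K2/[H⁺]²) = 1/(1 + 10^+1.82 + 10^+0.50) = 0.01424
DIC = [CO2*]/α₀ = 1.605×10^-5 / 0.01424 = 1.13 mmol/kg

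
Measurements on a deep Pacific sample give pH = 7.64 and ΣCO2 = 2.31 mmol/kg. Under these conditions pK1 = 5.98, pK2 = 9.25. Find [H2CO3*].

[CO2*] = 0.0483 mmol/kg

α₀ = 1 / (1 + K1/[H⁺] + K1K2/[H⁺]²) = 1 / (1 + 10^+1.66 + 10^+0.05)
   = 1 / (1 + 45.709 + 1.1220) = 1/47.831 = 0.02091
[CO2*] = α₀ × DIC = 0.02091 × 2.31 = 0.0483 mmol/kg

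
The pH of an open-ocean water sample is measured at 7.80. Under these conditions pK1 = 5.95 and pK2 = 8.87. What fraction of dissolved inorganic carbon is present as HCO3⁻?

α₁ = 0.910

α₁ = 1 / (1 + [H⁺]/K1 + K2/[H⁺]) = 1 / (1 + 10^-1.85 + 10^-1.07)
   = 1 / (1 + 0.014125 + 0.085114) = 1/1.0992 = 0.9097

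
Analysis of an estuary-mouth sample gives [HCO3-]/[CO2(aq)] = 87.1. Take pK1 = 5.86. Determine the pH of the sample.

pH = 7.80

From K1 = [H⁺][HCO3-]/[CO2(aq)]:  pH = pK1 + log₁₀([HCO3-]/[CO2(aq)])
log₁₀(87.1) = +1.940
pH = 5.86 + (+1.940) = 7.80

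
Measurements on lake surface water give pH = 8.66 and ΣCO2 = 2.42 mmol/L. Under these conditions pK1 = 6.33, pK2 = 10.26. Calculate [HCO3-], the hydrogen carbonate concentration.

α₁ = 1 / (1 + [H⁺]/K1 + K2/[H⁺]) = 1 / (1 + 10^-2.33 + 10^-1.60)
   = 1 / (1 + 0.0046774 + 0.025119) = 1/1.0298 = 0.9711
[HCO3⁻] = α₁ × DIC = 0.9711 × 2.42 = 2.35 mmol/L

[HCO3⁻] = 2.35 mmol/L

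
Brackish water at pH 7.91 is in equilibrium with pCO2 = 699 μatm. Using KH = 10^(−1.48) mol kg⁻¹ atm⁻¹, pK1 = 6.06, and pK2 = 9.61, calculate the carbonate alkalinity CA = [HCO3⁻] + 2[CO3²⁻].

CA = 1.70 mmol/kg

[CO2*] = KH · pCO2 = 10^(−1.48) × 699×10^-6 = 2.315×10^-5 mol/kg
α₀ = 1/(1 + K1/[H⁺] + K1K2/[H⁺]²) = 1/(1 + 10^+1.85 + 10^+0.15) = 0.01366
DIC = [CO2*]/α₀ = 2.315×10^-5 / 0.01366 = 1.694 mmol/kg
CA = (α₁ + 2α₂)·DIC = (0.9670 + 2×0.01930) × 1.694 = 1.70 mmol/kg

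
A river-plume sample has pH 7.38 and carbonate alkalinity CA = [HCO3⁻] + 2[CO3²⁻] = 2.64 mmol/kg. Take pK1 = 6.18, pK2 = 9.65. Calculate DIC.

DIC = 2.79 mmol/kg

CA = [HCO3⁻] + 2[CO3²⁻] = (α₁ + 2α₂)·DIC
At pH 7.38: [H⁺]/K1 = 10^-1.20 = 0.063096, K2/[H⁺] = 10^-2.27 = 0.0053703
α₁ = 1/(1 + 0.063096 + 0.0053703) = 1/1.0685 = 0.9359; α₂ = α₁·K2/[H⁺] = 0.005026
α₁ + 2α₂ = 0.9460
DIC = CA / (α₁ + 2α₂) = 2.64 / 0.9460 = 2.79 mmol/kg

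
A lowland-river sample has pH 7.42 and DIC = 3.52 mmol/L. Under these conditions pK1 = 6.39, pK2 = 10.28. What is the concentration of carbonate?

α₂ = 1 / (1 + [H⁺]/K2 + [H⁺]²/(K1K2)) = 1 / (1 + 10^+2.86 + 10^+1.83)
   = 1 / (1 + 724.44 + 67.608) = 1/793.04 = 0.001261
[CO3²⁻] = α₂ × DIC = 0.001261 × 3.52 = 0.00444 mmol/L = 4.44 μmol/L

[CO3²⁻] = 4.44 μmol/L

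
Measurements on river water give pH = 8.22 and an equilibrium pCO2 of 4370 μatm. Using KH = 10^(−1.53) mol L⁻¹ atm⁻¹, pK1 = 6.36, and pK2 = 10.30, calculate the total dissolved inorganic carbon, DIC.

[CO2*] = KH · pCO2 = 10^(−1.53) × 4370×10^-6 = 1.290×10^-4 mol/L
α₀ = 1/(1 + K1/[H⁺] + K1K2/[H⁺]²) = 1/(1 + 10^+1.86 + 10^-0.22) = 0.01351
DIC = [CO2*]/α₀ = 1.290×10^-4 / 0.01351 = 9.55 mmol/L

DIC = 9.55 mmol/L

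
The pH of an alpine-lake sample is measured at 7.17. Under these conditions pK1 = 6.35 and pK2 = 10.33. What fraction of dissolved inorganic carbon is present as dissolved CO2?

α₀ = 0.131

α₀ = 1 / (1 + K1/[H⁺] + K1K2/[H⁺]²) = 1 / (1 + 10^+0.82 + 10^-2.34)
   = 1 / (1 + 6.6069 + 0.0045709) = 1/7.6115 = 0.1314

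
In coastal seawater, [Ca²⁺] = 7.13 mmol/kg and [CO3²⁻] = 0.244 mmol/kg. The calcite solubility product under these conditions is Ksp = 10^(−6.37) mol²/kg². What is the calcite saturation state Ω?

Ksp = 10^(−6.37) = 4.266×10^-7
Ω = [Ca²⁺][CO3²⁻]/Ksp = (7.13×10^-3)(0.244×10^-3) / 4.266×10^-7 = 4.08

Ω = 4.08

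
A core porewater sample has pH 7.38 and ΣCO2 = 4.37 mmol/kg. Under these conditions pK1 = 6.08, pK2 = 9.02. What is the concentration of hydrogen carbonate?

α₁ = 1 / (1 + [H⁺]/K1 + K2/[H⁺]) = 1 / (1 + 10^-1.30 + 10^-1.64)
   = 1 / (1 + 0.050119 + 0.022909) = 1/1.0730 = 0.9319
[HCO3⁻] = α₁ × DIC = 0.9319 × 4.37 = 4.07 mmol/kg

[HCO3⁻] = 4.07 mmol/kg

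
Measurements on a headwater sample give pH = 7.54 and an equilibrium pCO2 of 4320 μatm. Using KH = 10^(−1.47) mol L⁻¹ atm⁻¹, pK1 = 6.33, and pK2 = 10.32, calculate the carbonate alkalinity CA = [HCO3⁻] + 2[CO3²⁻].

[CO2*] = KH · pCO2 = 10^(−1.47) × 4320×10^-6 = 1.464×10^-4 mol/L
α₀ = 1/(1 + K1/[H⁺] + K1K2/[H⁺]²) = 1/(1 + 10^+1.21 + 10^-1.57) = 0.05799
DIC = [CO2*]/α₀ = 1.464×10^-4 / 0.05799 = 2.524 mmol/L
CA = (α₁ + 2α₂)·DIC = (0.9405 + 2×0.001561) × 2.524 = 2.38 mmol/L

CA = 2.38 mmol/L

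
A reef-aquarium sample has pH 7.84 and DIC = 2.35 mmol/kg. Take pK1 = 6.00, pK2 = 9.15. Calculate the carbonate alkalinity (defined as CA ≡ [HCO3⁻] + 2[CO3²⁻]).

CA = 2.43 mmol/kg

CA = [HCO3⁻] + 2[CO3²⁻] = (α₁ + 2α₂)·DIC
At pH 7.84: [H⁺]/K1 = 10^-1.84 = 0.014454, K2/[H⁺] = 10^-1.31 = 0.048978
α₁ = 1/(1 + 0.014454 + 0.048978) = 1/1.0634 = 0.9404; α₂ = α₁·K2/[H⁺] = 0.04606
α₁ + 2α₂ = 1.0325
CA = 1.0325 × 2.35 = 2.43 mmol/kg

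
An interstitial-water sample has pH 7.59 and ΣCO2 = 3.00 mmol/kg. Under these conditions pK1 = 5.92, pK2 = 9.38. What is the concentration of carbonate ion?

α₂ = 1 / (1 + [H⁺]/K2 + [H⁺]²/(K1K2)) = 1 / (1 + 10^+1.79 + 10^+0.12)
   = 1 / (1 + 61.660 + 1.3183) = 1/63.978 = 0.01563
[CO3²⁻] = α₂ × DIC = 0.01563 × 3.00 = 0.0469 mmol/kg

[CO3²⁻] = 0.0469 mmol/kg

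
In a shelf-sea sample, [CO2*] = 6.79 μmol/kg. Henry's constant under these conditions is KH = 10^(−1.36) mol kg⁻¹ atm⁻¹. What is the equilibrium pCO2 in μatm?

KH = 10^(−1.36) = 4.365×10^-2 mol kg⁻¹ atm⁻¹
pCO2 = [CO2*]/KH = 6.79×10^-6 / 4.365×10^-2 = 1.56×10^-4 atm = 156 μatm

pCO2 = 156 μatm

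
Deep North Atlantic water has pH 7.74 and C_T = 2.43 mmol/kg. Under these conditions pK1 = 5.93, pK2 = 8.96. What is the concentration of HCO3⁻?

[HCO3⁻] = 2.26 mmol/kg

α₁ = 1 / (1 + [H⁺]/K1 + K2/[H⁺]) = 1 / (1 + 10^-1.81 + 10^-1.22)
   = 1 / (1 + 0.015488 + 0.060256) = 1/1.0757 = 0.9296
[HCO3⁻] = α₁ × DIC = 0.9296 × 2.43 = 2.26 mmol/kg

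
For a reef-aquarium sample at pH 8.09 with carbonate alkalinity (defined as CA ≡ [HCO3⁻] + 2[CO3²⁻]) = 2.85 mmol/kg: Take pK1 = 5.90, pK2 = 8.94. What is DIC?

CA = [HCO3⁻] + 2[CO3²⁻] = (α₁ + 2α₂)·DIC
At pH 8.09: [H⁺]/K1 = 10^-2.19 = 0.0064565, K2/[H⁺] = 10^-0.85 = 0.14125
α₁ = 1/(1 + 0.0064565 + 0.14125) = 1/1.1477 = 0.8713; α₂ = α₁·K2/[H⁺] = 0.1231
α₁ + 2α₂ = 1.1174
DIC = CA / (α₁ + 2α₂) = 2.85 / 1.1174 = 2.55 mmol/kg

DIC = 2.55 mmol/kg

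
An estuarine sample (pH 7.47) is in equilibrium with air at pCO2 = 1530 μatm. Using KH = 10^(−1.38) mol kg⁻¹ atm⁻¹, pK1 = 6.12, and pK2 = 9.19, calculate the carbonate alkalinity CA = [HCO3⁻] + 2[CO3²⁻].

[CO2*] = KH · pCO2 = 10^(−1.38) × 1530×10^-6 = 6.378×10^-5 mol/kg
α₀ = 1/(1 + K1/[H⁺] + K1K2/[H⁺]²) = 1/(1 + 10^+1.35 + 10^-0.37) = 0.04199
DIC = [CO2*]/α₀ = 6.378×10^-5 / 0.04199 = 1.519 mmol/kg
CA = (α₁ + 2α₂)·DIC = (0.9401 + 2×0.01791) × 1.519 = 1.48 mmol/kg

CA = 1.48 mmol/kg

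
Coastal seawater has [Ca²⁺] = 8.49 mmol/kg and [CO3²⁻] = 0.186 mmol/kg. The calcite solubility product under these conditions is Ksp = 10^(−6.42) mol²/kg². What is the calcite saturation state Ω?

Ksp = 10^(−6.42) = 3.802×10^-7
Ω = [Ca²⁺][CO3²⁻]/Ksp = (8.49×10^-3)(0.186×10^-3) / 3.802×10^-7 = 4.15

Ω = 4.15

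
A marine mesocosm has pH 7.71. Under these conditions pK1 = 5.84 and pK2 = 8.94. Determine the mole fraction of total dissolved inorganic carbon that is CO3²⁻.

α₂ = 0.0549

α₂ = 1 / (1 + [H⁺]/K2 + [H⁺]²/(K1K2)) = 1 / (1 + 10^+1.23 + 10^-0.64)
   = 1 / (1 + 16.982 + 0.22909) = 1/18.212 = 0.05491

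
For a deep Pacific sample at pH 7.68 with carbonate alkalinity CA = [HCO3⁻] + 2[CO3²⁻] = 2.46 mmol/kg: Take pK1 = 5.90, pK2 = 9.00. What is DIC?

DIC = 2.39 mmol/kg

CA = [HCO3⁻] + 2[CO3²⁻] = (α₁ + 2α₂)·DIC
At pH 7.68: [H⁺]/K1 = 10^-1.78 = 0.016596, K2/[H⁺] = 10^-1.32 = 0.047863
α₁ = 1/(1 + 0.016596 + 0.047863) = 1/1.0645 = 0.9394; α₂ = α₁·K2/[H⁺] = 0.04496
α₁ + 2α₂ = 1.0294
DIC = CA / (α₁ + 2α₂) = 2.46 / 1.0294 = 2.39 mmol/kg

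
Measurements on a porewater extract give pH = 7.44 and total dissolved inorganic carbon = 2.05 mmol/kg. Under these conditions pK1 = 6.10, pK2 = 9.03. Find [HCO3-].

[HCO3⁻] = 1.91 mmol/kg

α₁ = 1 / (1 + [H⁺]/K1 + K2/[H⁺]) = 1 / (1 + 10^-1.34 + 10^-1.59)
   = 1 / (1 + 0.045709 + 0.025704) = 1/1.0714 = 0.9333
[HCO3⁻] = α₁ × DIC = 0.9333 × 2.05 = 1.91 mmol/kg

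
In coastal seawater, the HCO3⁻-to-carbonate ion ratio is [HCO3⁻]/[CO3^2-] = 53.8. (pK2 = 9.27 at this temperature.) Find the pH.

pH = 7.54

From K2 = [H⁺][CO3^2-]/[HCO3⁻]:  pH = pK2 − log₁₀([HCO3⁻]/[CO3^2-])
log₁₀(53.8) = +1.731
pH = 9.27 − (+1.731) = 7.54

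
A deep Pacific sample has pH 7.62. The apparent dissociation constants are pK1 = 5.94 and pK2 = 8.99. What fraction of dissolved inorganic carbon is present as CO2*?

α₀ = 0.0196

α₀ = 1 / (1 + K1/[H⁺] + K1K2/[H⁺]²) = 1 / (1 + 10^+1.68 + 10^+0.31)
   = 1 / (1 + 47.863 + 2.0417) = 1/50.905 = 0.01964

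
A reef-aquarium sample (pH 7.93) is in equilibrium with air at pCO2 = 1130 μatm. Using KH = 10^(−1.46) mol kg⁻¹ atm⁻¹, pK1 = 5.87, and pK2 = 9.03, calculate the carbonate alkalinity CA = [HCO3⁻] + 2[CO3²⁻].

[CO2*] = KH · pCO2 = 10^(−1.46) × 1130×10^-6 = 3.918×10^-5 mol/kg
α₀ = 1/(1 + K1/[H⁺] + K1K2/[H⁺]²) = 1/(1 + 10^+2.06 + 10^+0.96) = 0.008004
DIC = [CO2*]/α₀ = 3.918×10^-5 / 0.008004 = 4.895 mmol/kg
CA = (α₁ + 2α₂)·DIC = (0.9190 + 2×0.07300) × 4.895 = 5.21 mmol/kg

CA = 5.21 mmol/kg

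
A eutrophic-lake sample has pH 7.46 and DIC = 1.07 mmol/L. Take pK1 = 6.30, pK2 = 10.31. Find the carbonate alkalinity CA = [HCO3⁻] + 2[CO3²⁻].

CA = 1.00 mmol/L

CA = [HCO3⁻] + 2[CO3²⁻] = (α₁ + 2α₂)·DIC
At pH 7.46: [H⁺]/K1 = 10^-1.16 = 0.069183, K2/[H⁺] = 10^-2.85 = 0.0014125
α₁ = 1/(1 + 0.069183 + 0.0014125) = 1/1.0706 = 0.9341; α₂ = α₁·K2/[H⁺] = 0.001319
α₁ + 2α₂ = 0.9367
CA = 0.9367 × 1.07 = 1.00 mmol/L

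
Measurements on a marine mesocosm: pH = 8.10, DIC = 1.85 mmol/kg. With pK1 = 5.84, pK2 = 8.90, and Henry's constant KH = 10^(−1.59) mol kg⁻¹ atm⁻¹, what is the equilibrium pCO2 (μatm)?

pCO2 = 340 μatm

α₀ = 1 / (1 + K1/[H⁺] + K1K2/[H⁺]²) = 1 / (1 + 10^+2.26 + 10^+1.46)
   = 1 / (1 + 181.97 + 28.840) = 1/211.81 = 0.004721
[CO2*] = α₀ × DIC = 0.004721 × 1.85 = 0.008734 mmol/kg = 8.734 μmol/kg
pCO2 = [CO2*]/KH = 8.734×10^-6 / 2.570×10^-2 = 340 μatm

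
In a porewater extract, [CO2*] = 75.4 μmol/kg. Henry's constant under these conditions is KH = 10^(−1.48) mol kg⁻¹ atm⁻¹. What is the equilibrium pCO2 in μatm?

KH = 10^(−1.48) = 3.311×10^-2 mol kg⁻¹ atm⁻¹
pCO2 = [CO2*]/KH = 75.4×10^-6 / 3.311×10^-2 = 2.28×10^-3 atm = 2280 μatm

pCO2 = 2280 μatm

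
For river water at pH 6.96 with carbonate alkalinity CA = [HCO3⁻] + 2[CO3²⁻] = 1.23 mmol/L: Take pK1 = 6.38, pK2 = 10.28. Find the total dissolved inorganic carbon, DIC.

DIC = 1.55 mmol/L

CA = [HCO3⁻] + 2[CO3²⁻] = (α₁ + 2α₂)·DIC
At pH 6.96: [H⁺]/K1 = 10^-0.58 = 0.26303, K2/[H⁺] = 10^-3.32 = 0.00047863
α₁ = 1/(1 + 0.26303 + 0.00047863) = 1/1.2635 = 0.7914; α₂ = α₁·K2/[H⁺] = 0.0003788
α₁ + 2α₂ = 0.7922
DIC = CA / (α₁ + 2α₂) = 1.23 / 0.7922 = 1.55 mmol/L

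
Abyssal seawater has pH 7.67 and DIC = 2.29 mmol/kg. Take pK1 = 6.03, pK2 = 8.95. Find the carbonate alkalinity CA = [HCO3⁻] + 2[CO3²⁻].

CA = 2.35 mmol/kg

CA = [HCO3⁻] + 2[CO3²⁻] = (α₁ + 2α₂)·DIC
At pH 7.67: [H⁺]/K1 = 10^-1.64 = 0.022909, K2/[H⁺] = 10^-1.28 = 0.052481
α₁ = 1/(1 + 0.022909 + 0.052481) = 1/1.0754 = 0.9299; α₂ = α₁·K2/[H⁺] = 0.04880
α₁ + 2α₂ = 1.0275
CA = 1.0275 × 2.29 = 2.35 mmol/kg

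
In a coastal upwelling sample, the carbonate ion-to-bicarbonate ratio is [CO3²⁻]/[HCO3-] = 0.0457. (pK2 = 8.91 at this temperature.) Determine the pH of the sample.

pH = 7.57

From K2 = [H⁺][CO3²⁻]/[HCO3-]:  pH = pK2 + log₁₀([CO3²⁻]/[HCO3-])
log₁₀(0.0457) = -1.340
pH = 8.91 + (-1.340) = 7.57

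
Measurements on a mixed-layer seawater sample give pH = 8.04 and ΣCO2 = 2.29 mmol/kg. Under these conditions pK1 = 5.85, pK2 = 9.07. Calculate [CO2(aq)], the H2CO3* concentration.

[CO2*] = 13.4 μmol/kg

α₀ = 1 / (1 + K1/[H⁺] + K1K2/[H⁺]²) = 1 / (1 + 10^+2.19 + 10^+1.16)
   = 1 / (1 + 154.88 + 14.454) = 1/170.34 = 0.005871
[CO2*] = α₀ × DIC = 0.005871 × 2.29 = 0.0134 mmol/kg = 13.4 μmol/kg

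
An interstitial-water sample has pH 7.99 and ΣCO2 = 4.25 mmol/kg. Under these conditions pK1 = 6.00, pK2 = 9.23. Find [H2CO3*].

[CO2*] = 0.0407 mmol/kg

α₀ = 1 / (1 + K1/[H⁺] + K1K2/[H⁺]²) = 1 / (1 + 10^+1.99 + 10^+0.75)
   = 1 / (1 + 97.724 + 5.6234) = 1/104.35 = 0.009583
[CO2*] = α₀ × DIC = 0.009583 × 4.25 = 0.0407 mmol/kg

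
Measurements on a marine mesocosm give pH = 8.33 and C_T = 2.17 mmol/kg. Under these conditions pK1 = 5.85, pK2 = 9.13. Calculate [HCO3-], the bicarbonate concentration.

[HCO3⁻] = 1.87 mmol/kg

α₁ = 1 / (1 + [H⁺]/K1 + K2/[H⁺]) = 1 / (1 + 10^-2.48 + 10^-0.80)
   = 1 / (1 + 0.0033113 + 0.15849) = 1/1.1618 = 0.8607
[HCO3⁻] = α₁ × DIC = 0.8607 × 2.17 = 1.87 mmol/kg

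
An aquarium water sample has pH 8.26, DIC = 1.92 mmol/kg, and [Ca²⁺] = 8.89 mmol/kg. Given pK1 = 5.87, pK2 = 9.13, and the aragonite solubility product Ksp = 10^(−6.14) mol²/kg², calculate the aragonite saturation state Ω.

Ω = 2.79

α₂ = 1 / (1 + [H⁺]/K2 + [H⁺]²/(K1K2)) = 1 / (1 + 10^+0.87 + 10^-1.52)
   = 1 / (1 + 7.4131 + 0.030200) = 1/8.4433 = 0.1184
[CO3²⁻] = α₂ × DIC = 0.1184 × 1.92 = 0.2274 mmol/kg
Ksp = 10^(−6.14) = 7.244×10^-7
Ω = [Ca²⁺][CO3²⁻]/Ksp = (8.89×10^-3)(2.274×10^-4) / 7.244×10^-7 = 2.79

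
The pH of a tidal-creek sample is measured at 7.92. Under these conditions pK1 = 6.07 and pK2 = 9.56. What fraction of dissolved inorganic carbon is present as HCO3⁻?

α₁ = 0.964

α₁ = 1 / (1 + [H⁺]/K1 + K2/[H⁺]) = 1 / (1 + 10^-1.85 + 10^-1.64)
   = 1 / (1 + 0.014125 + 0.022909) = 1/1.0370 = 0.9643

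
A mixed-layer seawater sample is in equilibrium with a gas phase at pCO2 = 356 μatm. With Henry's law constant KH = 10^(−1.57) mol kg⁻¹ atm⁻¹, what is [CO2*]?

[CO2*] = 9.58 μmol/kg

KH = 10^(−1.57) = 2.692×10^-2 mol kg⁻¹ atm⁻¹
[CO2*] = KH · pCO2 = 2.692×10^-2 × 356×10^-6 atm = 9.58×10^-6 mol/kg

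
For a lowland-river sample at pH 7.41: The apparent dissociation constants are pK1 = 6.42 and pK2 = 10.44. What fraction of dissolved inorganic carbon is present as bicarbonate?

α₁ = 1 / (1 + [H⁺]/K1 + K2/[H⁺]) = 1 / (1 + 10^-0.99 + 10^-3.03)
   = 1 / (1 + 0.10233 + 0.00093325) = 1/1.1033 = 0.9064

α₁ = 0.906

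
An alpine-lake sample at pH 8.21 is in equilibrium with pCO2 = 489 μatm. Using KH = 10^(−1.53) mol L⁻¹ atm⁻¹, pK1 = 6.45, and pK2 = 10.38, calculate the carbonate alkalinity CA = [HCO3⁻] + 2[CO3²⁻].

[CO2*] = KH · pCO2 = 10^(−1.53) × 489×10^-6 = 1.443×10^-5 mol/L
α₀ = 1/(1 + K1/[H⁺] + K1K2/[H⁺]²) = 1/(1 + 10^+1.76 + 10^-0.41) = 0.01697
DIC = [CO2*]/α₀ = 1.443×10^-5 / 0.01697 = 0.8505 mmol/L
CA = (α₁ + 2α₂)·DIC = (0.9764 + 2×0.006601) × 0.8505 = 0.842 mmol/L

CA = 0.842 mmol/L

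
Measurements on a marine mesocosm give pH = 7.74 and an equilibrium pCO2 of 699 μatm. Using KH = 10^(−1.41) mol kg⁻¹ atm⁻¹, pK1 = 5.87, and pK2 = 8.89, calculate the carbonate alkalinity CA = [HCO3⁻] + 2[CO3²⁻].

[CO2*] = KH · pCO2 = 10^(−1.41) × 699×10^-6 = 2.719×10^-5 mol/kg
α₀ = 1/(1 + K1/[H⁺] + K1K2/[H⁺]²) = 1/(1 + 10^+1.87 + 10^+0.72) = 0.01244
DIC = [CO2*]/α₀ = 2.719×10^-5 / 0.01244 = 2.186 mmol/kg
CA = (α₁ + 2α₂)·DIC = (0.9223 + 2×0.06529) × 2.186 = 2.30 mmol/kg

CA = 2.30 mmol/kg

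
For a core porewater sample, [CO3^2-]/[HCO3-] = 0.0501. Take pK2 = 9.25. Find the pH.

pH = 7.95

From K2 = [H⁺][CO3^2-]/[HCO3-]:  pH = pK2 + log₁₀([CO3^2-]/[HCO3-])
log₁₀(0.0501) = -1.300
pH = 9.25 + (-1.300) = 7.95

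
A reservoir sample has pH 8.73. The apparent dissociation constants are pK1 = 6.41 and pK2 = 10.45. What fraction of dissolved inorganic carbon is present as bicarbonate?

α₁ = 1 / (1 + [H⁺]/K1 + K2/[H⁺]) = 1 / (1 + 10^-2.32 + 10^-1.72)
   = 1 / (1 + 0.0047863 + 0.019055) = 1/1.0238 = 0.9767

α₁ = 0.977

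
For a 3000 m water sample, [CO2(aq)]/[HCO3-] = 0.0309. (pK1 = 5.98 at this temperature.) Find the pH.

From K1 = [H⁺][HCO3-]/[CO2(aq)]:  pH = pK1 − log₁₀([CO2(aq)]/[HCO3-])
log₁₀(0.0309) = -1.510
pH = 5.98 − (-1.510) = 7.49

pH = 7.49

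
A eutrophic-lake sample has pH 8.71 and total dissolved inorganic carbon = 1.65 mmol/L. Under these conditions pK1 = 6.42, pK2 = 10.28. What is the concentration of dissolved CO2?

α₀ = 1 / (1 + K1/[H⁺] + K1K2/[H⁺]²) = 1 / (1 + 10^+2.29 + 10^+0.72)
   = 1 / (1 + 194.98 + 5.2481) = 1/201.23 = 0.004969
[CO2*] = α₀ × DIC = 0.004969 × 1.65 = 0.00820 mmol/L = 8.20 μmol/L

[CO2*] = 8.20 μmol/L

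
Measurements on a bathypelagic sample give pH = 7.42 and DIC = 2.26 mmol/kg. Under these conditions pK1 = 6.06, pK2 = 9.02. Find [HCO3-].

[HCO3⁻] = 2.11 mmol/kg

α₁ = 1 / (1 + [H⁺]/K1 + K2/[H⁺]) = 1 / (1 + 10^-1.36 + 10^-1.60)
   = 1 / (1 + 0.043652 + 0.025119) = 1/1.0688 = 0.9357
[HCO3⁻] = α₁ × DIC = 0.9357 × 2.26 = 2.11 mmol/kg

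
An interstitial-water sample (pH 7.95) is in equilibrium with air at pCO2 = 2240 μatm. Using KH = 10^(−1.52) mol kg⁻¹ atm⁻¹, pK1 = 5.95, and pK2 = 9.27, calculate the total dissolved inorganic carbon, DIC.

[CO2*] = KH · pCO2 = 10^(−1.52) × 2240×10^-6 = 6.765×10^-5 mol/kg
α₀ = 1/(1 + K1/[H⁺] + K1K2/[H⁺]²) = 1/(1 + 10^+2.00 + 10^+0.68) = 0.009453
DIC = [CO2*]/α₀ = 6.765×10^-5 / 0.009453 = 7.16 mmol/kg

DIC = 7.16 mmol/kg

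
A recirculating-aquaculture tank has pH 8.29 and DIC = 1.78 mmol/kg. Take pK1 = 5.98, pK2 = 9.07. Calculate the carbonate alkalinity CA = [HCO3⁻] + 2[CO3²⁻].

CA = 2.02 mmol/kg

CA = [HCO3⁻] + 2[CO3²⁻] = (α₁ + 2α₂)·DIC
At pH 8.29: [H⁺]/K1 = 10^-2.31 = 0.0048978, K2/[H⁺] = 10^-0.78 = 0.16596
α₁ = 1/(1 + 0.0048978 + 0.16596) = 1/1.1709 = 0.8541; α₂ = α₁·K2/[H⁺] = 0.1417
α₁ + 2α₂ = 1.1376
CA = 1.1376 × 1.78 = 2.02 mmol/kg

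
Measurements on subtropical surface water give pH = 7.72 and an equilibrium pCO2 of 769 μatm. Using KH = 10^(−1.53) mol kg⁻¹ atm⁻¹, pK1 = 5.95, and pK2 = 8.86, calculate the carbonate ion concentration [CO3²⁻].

[CO2*] = KH · pCO2 = 10^(−1.53) × 769×10^-6 = 2.269×10^-5 mol/kg
α₀ = 1/(1 + K1/[H⁺] + K1K2/[H⁺]²) = 1/(1 + 10^+1.77 + 10^+0.63) = 0.01559
DIC = [CO2*]/α₀ = 2.269×10^-5 / 0.01559 = 1.456 mmol/kg
[CO3²⁻] = α₂·DIC; α₂ = 0.06650, so [CO3²⁻] = 0.06650 × 1.456 = 0.0968 mmol/kg

[CO3²⁻] = 0.0968 mmol/kg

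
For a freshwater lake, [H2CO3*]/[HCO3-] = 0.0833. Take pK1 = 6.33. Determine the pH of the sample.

From K1 = [H⁺][HCO3-]/[H2CO3*]:  pH = pK1 − log₁₀([H2CO3*]/[HCO3-])
log₁₀(0.0833) = -1.079
pH = 6.33 − (-1.079) = 7.41

pH = 7.41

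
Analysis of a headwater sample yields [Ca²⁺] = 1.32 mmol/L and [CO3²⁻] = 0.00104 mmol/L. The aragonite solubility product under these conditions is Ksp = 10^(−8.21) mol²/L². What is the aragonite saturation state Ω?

Ω = 0.223

Ksp = 10^(−8.21) = 6.166×10^-9
Ω = [Ca²⁺][CO3²⁻]/Ksp = (1.32×10^-3)(0.00104×10^-3) / 6.166×10^-9 = 0.223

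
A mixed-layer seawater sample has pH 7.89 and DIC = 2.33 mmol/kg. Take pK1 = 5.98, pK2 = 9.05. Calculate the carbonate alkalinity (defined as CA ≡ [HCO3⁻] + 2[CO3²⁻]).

CA = 2.45 mmol/kg

CA = [HCO3⁻] + 2[CO3²⁻] = (α₁ + 2α₂)·DIC
At pH 7.89: [H⁺]/K1 = 10^-1.91 = 0.012303, K2/[H⁺] = 10^-1.16 = 0.069183
α₁ = 1/(1 + 0.012303 + 0.069183) = 1/1.0815 = 0.9247; α₂ = α₁·K2/[H⁺] = 0.06397
α₁ + 2α₂ = 1.0526
CA = 1.0526 × 2.33 = 2.45 mmol/kg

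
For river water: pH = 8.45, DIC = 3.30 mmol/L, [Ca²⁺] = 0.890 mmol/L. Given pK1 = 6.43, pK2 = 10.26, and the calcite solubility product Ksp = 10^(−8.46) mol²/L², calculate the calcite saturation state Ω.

α₂ = 1 / (1 + [H⁺]/K2 + [H⁺]²/(K1K2)) = 1 / (1 + 10^+1.81 + 10^-0.21)
   = 1 / (1 + 64.565 + 0.61660) = 1/66.182 = 0.01511
[CO3²⁻] = α₂ × DIC = 0.01511 × 3.30 = 0.04986 mmol/L
Ksp = 10^(−8.46) = 3.467×10^-9
Ω = [Ca²⁺][CO3²⁻]/Ksp = (0.890×10^-3)(4.986×10^-5) / 3.467×10^-9 = 12.8

Ω = 12.8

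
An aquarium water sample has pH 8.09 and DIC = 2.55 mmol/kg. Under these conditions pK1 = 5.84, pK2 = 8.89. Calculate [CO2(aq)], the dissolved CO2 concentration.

α₀ = 1 / (1 + K1/[H⁺] + K1K2/[H⁺]²) = 1 / (1 + 10^+2.25 + 10^+1.45)
   = 1 / (1 + 177.83 + 28.184) = 1/207.01 = 0.004831
[CO2*] = α₀ × DIC = 0.004831 × 2.55 = 0.0123 mmol/kg = 12.3 μmol/kg

[CO2*] = 12.3 μmol/kg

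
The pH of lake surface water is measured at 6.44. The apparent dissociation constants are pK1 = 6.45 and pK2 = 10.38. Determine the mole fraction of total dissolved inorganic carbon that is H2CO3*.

α₀ = 1 / (1 + K1/[H⁺] + K1K2/[H⁺]²) = 1 / (1 + 10^-0.01 + 10^-3.95)
   = 1 / (1 + 0.97724 + 0.00011220) = 1/1.9773 = 0.5057

α₀ = 0.506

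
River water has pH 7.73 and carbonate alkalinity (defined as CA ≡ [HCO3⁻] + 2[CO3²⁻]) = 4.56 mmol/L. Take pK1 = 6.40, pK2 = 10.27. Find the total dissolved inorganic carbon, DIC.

DIC = 4.76 mmol/L

CA = [HCO3⁻] + 2[CO3²⁻] = (α₁ + 2α₂)·DIC
At pH 7.73: [H⁺]/K1 = 10^-1.33 = 0.046774, K2/[H⁺] = 10^-2.54 = 0.0028840
α₁ = 1/(1 + 0.046774 + 0.0028840) = 1/1.0497 = 0.9527; α₂ = α₁·K2/[H⁺] = 0.002748
α₁ + 2α₂ = 0.9582
DIC = CA / (α₁ + 2α₂) = 4.56 / 0.9582 = 4.76 mmol/L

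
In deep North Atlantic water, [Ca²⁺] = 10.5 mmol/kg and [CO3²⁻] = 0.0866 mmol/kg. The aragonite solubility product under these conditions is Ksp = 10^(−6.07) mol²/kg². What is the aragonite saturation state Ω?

Ksp = 10^(−6.07) = 8.511×10^-7
Ω = [Ca²⁺][CO3²⁻]/Ksp = (10.5×10^-3)(0.0866×10^-3) / 8.511×10^-7 = 1.07

Ω = 1.07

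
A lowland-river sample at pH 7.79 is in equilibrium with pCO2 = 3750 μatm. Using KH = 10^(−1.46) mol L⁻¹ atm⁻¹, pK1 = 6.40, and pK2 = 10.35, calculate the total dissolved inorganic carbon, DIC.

[CO2*] = KH · pCO2 = 10^(−1.46) × 3750×10^-6 = 1.300×10^-4 mol/L
α₀ = 1/(1 + K1/[H⁺] + K1K2/[H⁺]²) = 1/(1 + 10^+1.39 + 10^-1.17) = 0.03904
DIC = [CO2*]/α₀ = 1.300×10^-4 / 0.03904 = 3.33 mmol/L

DIC = 3.33 mmol/L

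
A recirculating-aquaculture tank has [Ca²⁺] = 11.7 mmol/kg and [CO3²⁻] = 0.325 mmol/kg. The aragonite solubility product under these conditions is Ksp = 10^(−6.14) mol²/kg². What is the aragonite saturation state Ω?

Ksp = 10^(−6.14) = 7.244×10^-7
Ω = [Ca²⁺][CO3²⁻]/Ksp = (11.7×10^-3)(0.325×10^-3) / 7.244×10^-7 = 5.25

Ω = 5.25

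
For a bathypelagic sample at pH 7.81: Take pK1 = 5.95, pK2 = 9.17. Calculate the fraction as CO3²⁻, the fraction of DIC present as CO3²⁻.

α₂ = 0.0413

α₂ = 1 / (1 + [H⁺]/K2 + [H⁺]²/(K1K2)) = 1 / (1 + 10^+1.36 + 10^-0.50)
   = 1 / (1 + 22.909 + 0.31623) = 1/24.225 = 0.04128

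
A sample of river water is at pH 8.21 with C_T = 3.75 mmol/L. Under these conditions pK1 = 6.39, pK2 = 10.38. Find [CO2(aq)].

α₀ = 1 / (1 + K1/[H⁺] + K1K2/[H⁺]²) = 1 / (1 + 10^+1.82 + 10^-0.35)
   = 1 / (1 + 66.069 + 0.44668) = 1/67.516 = 0.01481
[CO2*] = α₀ × DIC = 0.01481 × 3.75 = 0.0555 mmol/L

[CO2*] = 0.0555 mmol/L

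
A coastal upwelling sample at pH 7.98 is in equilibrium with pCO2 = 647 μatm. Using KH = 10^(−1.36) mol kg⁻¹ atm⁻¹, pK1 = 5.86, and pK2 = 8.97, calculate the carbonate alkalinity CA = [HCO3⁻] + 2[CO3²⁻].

CA = 4.49 mmol/kg

[CO2*] = KH · pCO2 = 10^(−1.36) × 647×10^-6 = 2.824×10^-5 mol/kg
α₀ = 1/(1 + K1/[H⁺] + K1K2/[H⁺]²) = 1/(1 + 10^+2.12 + 10^+1.13) = 0.006835
DIC = [CO2*]/α₀ = 2.824×10^-5 / 0.006835 = 4.132 mmol/kg
CA = (α₁ + 2α₂)·DIC = (0.9010 + 2×0.09220) × 4.132 = 4.49 mmol/kg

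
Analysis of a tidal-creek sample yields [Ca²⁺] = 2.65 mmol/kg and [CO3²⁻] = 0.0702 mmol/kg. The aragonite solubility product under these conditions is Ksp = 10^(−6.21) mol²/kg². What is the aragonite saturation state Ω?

Ksp = 10^(−6.21) = 6.166×10^-7
Ω = [Ca²⁺][CO3²⁻]/Ksp = (2.65×10^-3)(0.0702×10^-3) / 6.166×10^-7 = 0.302

Ω = 0.302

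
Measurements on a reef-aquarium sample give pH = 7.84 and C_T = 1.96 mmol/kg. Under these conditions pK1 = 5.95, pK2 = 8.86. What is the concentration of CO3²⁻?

α₂ = 1 / (1 + [H⁺]/K2 + [H⁺]²/(K1K2)) = 1 / (1 + 10^+1.02 + 10^-0.87)
   = 1 / (1 + 10.471 + 0.13490) = 1/11.606 = 0.08616
[CO3²⁻] = α₂ × DIC = 0.08616 × 1.96 = 0.169 mmol/kg

[CO3²⁻] = 0.169 mmol/kg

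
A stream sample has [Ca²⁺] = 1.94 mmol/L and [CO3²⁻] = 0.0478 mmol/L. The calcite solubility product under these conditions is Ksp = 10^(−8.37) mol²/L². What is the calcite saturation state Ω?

Ω = 21.7

Ksp = 10^(−8.37) = 4.266×10^-9
Ω = [Ca²⁺][CO3²⁻]/Ksp = (1.94×10^-3)(0.0478×10^-3) / 4.266×10^-9 = 21.7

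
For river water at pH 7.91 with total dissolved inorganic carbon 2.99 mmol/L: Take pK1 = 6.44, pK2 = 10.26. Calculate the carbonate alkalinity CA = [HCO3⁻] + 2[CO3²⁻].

CA = [HCO3⁻] + 2[CO3²⁻] = (α₁ + 2α₂)·DIC
At pH 7.91: [H⁺]/K1 = 10^-1.47 = 0.033884, K2/[H⁺] = 10^-2.35 = 0.0044668
α₁ = 1/(1 + 0.033884 + 0.0044668) = 1/1.0384 = 0.9631; α₂ = α₁·K2/[H⁺] = 0.004302
α₁ + 2α₂ = 0.9717
CA = 0.9717 × 2.99 = 2.91 mmol/L

CA = 2.91 mmol/L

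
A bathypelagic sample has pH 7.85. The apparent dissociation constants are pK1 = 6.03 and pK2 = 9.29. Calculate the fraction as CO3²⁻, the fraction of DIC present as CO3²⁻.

α₂ = 0.0345

α₂ = 1 / (1 + [H⁺]/K2 + [H⁺]²/(K1K2)) = 1 / (1 + 10^+1.44 + 10^-0.38)
   = 1 / (1 + 27.542 + 0.41687) = 1/28.959 = 0.03453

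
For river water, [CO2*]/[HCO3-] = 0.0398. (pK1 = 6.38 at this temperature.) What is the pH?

From K1 = [H⁺][HCO3-]/[CO2*]:  pH = pK1 − log₁₀([CO2*]/[HCO3-])
log₁₀(0.0398) = -1.400
pH = 6.38 − (-1.400) = 7.78

pH = 7.78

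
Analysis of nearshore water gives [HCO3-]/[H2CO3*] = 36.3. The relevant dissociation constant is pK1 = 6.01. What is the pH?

pH = 7.57

From K1 = [H⁺][HCO3-]/[H2CO3*]:  pH = pK1 + log₁₀([HCO3-]/[H2CO3*])
log₁₀(36.3) = +1.560
pH = 6.01 + (+1.560) = 7.57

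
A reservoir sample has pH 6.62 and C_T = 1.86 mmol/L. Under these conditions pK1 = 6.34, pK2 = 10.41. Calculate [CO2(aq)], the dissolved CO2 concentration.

α₀ = 1 / (1 + K1/[H⁺] + K1K2/[H⁺]²) = 1 / (1 + 10^+0.28 + 10^-3.51)
   = 1 / (1 + 1.9055 + 0.00030903) = 1/2.9058 = 0.3441
[CO2*] = α₀ × DIC = 0.3441 × 1.86 = 0.640 mmol/L

[CO2*] = 0.640 mmol/L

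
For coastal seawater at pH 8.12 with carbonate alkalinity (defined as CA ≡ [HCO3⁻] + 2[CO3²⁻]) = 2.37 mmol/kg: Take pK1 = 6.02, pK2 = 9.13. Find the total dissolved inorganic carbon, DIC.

CA = [HCO3⁻] + 2[CO3²⁻] = (α₁ + 2α₂)·DIC
At pH 8.12: [H⁺]/K1 = 10^-2.10 = 0.0079433, K2/[H⁺] = 10^-1.01 = 0.097724
α₁ = 1/(1 + 0.0079433 + 0.097724) = 1/1.1057 = 0.9044; α₂ = α₁·K2/[H⁺] = 0.08838
α₁ + 2α₂ = 1.0812
DIC = CA / (α₁ + 2α₂) = 2.37 / 1.0812 = 2.19 mmol/kg

DIC = 2.19 mmol/kg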